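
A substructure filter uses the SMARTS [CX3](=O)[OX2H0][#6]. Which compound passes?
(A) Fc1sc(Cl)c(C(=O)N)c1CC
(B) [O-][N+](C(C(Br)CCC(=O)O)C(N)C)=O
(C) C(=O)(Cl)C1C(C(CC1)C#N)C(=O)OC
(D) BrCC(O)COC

[CX3](=O)[OX2H0][#6] describes a carbonyl carbon bonded to an oxygen that is itself bonded to carbon (no H on that O) (an ester).
(A) has a primary amide (-C(=O)NH2) but the carbonyl is bonded to N, not to an O-C linkage.
(B) has a carboxylic acid group (-C(=O)OH) but the singly-bonded O carries H (OX2H1, not H0).
(C) contains a methyl-ester group (-C(=O)OCH3), which satisfies every atom and bond constraint.
(D) has a methoxy ether (-OCH3) but the ether oxygen is not adjacent to a C=O carbon.
So the answer is (C).

C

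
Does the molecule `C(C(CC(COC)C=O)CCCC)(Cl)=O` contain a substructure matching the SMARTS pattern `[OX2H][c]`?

The pattern [OX2H][c] describes a hydroxyl oxygen attached to an aromatic carbon — a phenol.
The closest candidate here is a methoxy ether (-OCH3), but the oxygen has H0, not H1. No other fragment satisfies the full query, so there is no match.

No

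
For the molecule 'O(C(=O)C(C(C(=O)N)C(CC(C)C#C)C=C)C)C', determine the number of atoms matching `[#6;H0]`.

3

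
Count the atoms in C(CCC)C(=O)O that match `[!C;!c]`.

2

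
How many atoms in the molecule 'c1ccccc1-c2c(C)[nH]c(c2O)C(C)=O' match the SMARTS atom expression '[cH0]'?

The query [cH0] means: aromatic carbon with no attached hydrogen (substituted or ring-fusion).
Check the 16 heavy atoms by environment: 1× n (aromatic, H1) → no; 5× c (aromatic, H0) → match; 1× C (H0) → no; 1× O (H0) → no; 2× C (H3) → no; 5× c (aromatic, H1) → no; 1× O (H1) → no.
That gives 5 matching atoms.

5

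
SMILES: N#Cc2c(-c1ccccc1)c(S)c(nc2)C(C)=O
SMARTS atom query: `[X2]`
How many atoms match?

3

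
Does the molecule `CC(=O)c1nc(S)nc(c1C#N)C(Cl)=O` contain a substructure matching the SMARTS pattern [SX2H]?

The pattern [SX2H] describes an aliphatic sulfur with two connections, one being H — a thiol.
The molecule carries a thiol (-SH), whose atoms satisfy every constraint of the query, so the pattern matches.

Yes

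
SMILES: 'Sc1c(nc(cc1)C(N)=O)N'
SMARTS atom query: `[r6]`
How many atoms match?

6

The query [r6] means: r6 matches atoms in a six-membered ring.
Check the 11 heavy atoms by environment: 1× n (aromatic, in 6-ring) → match; 5× c (aromatic, in 6-ring) → match; 1× S (acyclic) → no; 2× N (acyclic) → no; 1× C (acyclic) → no; 1× O (acyclic) → no.
Summing the matching environments: 1 + 5 = 6 matching atoms.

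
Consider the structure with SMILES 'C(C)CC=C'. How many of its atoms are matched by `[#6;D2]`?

3

The query [#6;D2] means: any carbon bonded to exactly two heavy atoms.
Check the 5 heavy atoms by environment: 3× C (D2) → match; 2× C (D1) → no.
That gives 3 matching atoms.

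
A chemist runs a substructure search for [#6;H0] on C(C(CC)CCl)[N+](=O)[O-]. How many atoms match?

0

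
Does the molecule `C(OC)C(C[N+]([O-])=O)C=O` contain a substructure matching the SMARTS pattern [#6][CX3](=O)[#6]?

The pattern [#6][CX3](=O)[#6] describes a carbonyl carbon (no H) flanked by two carbons — a ketone.
The closest candidate here is an aldehyde (-CHO), but the carbonyl carbon has H1, so it is not flanked by two carbons. No other fragment satisfies the full query, so there is no match.

No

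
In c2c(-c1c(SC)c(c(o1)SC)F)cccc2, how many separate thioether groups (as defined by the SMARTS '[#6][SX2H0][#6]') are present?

[#6][SX2H0][#6] is the SMARTS for a thioether: an aliphatic sulfur bridging two carbons with no H on the sulfur.
The molecule carries 2 separate instances of a methylthio ether (-SCH3) meeting every constraint; each maps to a distinct set of atoms, giving 2 matches.

2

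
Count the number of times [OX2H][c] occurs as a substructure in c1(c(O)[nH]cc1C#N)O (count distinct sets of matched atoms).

2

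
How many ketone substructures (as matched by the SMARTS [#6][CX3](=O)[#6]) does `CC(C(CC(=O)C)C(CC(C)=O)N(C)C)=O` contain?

3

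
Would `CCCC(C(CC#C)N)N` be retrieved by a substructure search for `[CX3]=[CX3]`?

No

The pattern [CX3]=[CX3] describes a non-aromatic C=C double bond between two sp2 carbons — an alkene.
The closest candidate here is an ethyl group (-CH2CH3), but its C-C bond is a single bond between CX4 carbons, not CX3=CX3. No other fragment satisfies the full query, so there is no match.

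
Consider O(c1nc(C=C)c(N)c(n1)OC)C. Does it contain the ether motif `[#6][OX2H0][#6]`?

The pattern [#6][OX2H0][#6] describes an aliphatic oxygen bridging two carbons with no H on the oxygen — an ether.
The molecule carries a methoxy ether (-OCH3), whose atoms satisfy every constraint of the query, so the pattern matches.

Yes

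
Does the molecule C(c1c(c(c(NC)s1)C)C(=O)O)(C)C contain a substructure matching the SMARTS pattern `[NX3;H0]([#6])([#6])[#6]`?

The pattern [NX3;H0]([#6])([#6])[#6] describes a trivalent nitrogen with no H, bonded to three carbons — a tertiary amine.
The closest candidate here is an N-methylamino group (-NHCH3), but the nitrogen still has one H (H1), not H0. No other fragment satisfies the full query, so there is no match.

No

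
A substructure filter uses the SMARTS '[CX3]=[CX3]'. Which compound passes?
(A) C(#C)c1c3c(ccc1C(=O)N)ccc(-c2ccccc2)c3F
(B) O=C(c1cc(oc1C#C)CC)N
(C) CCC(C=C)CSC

C

[CX3]=[CX3] describes a non-aromatic C=C double bond between two sp2 carbons (an alkene).
(A) has an ethynyl group (-C#CH) but the C-C bond is a triple bond, not a double bond.
(B) has an ethynyl group (-C#CH) but the C-C bond is a triple bond, not a double bond.
(C) contains a vinyl group (-CH=CH2), which satisfies every atom and bond constraint.
So the answer is (C).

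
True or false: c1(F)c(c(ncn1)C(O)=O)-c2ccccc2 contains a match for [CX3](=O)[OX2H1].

True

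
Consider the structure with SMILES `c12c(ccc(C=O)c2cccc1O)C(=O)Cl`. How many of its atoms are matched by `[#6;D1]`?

0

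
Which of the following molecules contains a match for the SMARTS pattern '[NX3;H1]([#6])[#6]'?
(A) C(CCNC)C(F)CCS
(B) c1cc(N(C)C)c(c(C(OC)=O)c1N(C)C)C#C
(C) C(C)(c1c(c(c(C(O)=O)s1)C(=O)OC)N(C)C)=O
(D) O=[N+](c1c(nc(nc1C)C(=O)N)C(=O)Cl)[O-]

A

[NX3;H1]([#6])[#6] describes a trivalent nitrogen with one H, bonded to two carbons (a secondary amine).
(A) contains an N-methylamino group (-NHCH3), which satisfies every atom and bond constraint.
(B) has a dimethylamino group (-N(CH3)2) but the nitrogen has H0, not H1.
(C) has a dimethylamino group (-N(CH3)2) but the nitrogen has H0, not H1.
(D) has a primary amide (-C(=O)NH2) but the -C(=O)NH2 nitrogen has H2, not H1.
So the answer is (A).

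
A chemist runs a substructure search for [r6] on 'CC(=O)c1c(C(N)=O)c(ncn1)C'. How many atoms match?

6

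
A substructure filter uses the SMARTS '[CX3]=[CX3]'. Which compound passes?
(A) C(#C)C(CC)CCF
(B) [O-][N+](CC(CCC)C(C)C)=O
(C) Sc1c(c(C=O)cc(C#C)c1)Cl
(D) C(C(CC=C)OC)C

D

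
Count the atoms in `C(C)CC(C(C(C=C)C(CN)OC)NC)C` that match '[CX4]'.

11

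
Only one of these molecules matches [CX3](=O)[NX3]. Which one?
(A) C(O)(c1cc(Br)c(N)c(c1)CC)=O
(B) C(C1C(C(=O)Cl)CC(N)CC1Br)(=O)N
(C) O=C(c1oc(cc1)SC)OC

[CX3](=O)[NX3] describes a carbonyl carbon bonded to a trivalent nitrogen (an amide).
(A) has a primary amino group (-NH2) but the -NH2 is not attached to a carbonyl carbon.
(B) contains a primary amide (-C(=O)NH2), which satisfies every atom and bond constraint.
(C) has a methyl-ester group (-C(=O)OCH3) but the carbonyl is bonded to O, not to an NX3 nitrogen.
So the answer is (B).

B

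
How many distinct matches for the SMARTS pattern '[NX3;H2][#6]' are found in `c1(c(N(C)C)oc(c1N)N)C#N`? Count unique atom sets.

[NX3;H2][#6] is the SMARTS for a primary amine: a trivalent nitrogen with two H attached to carbon.
The molecule carries 2 separate instances of a primary amino group (-NH2) meeting every constraint; each maps to a distinct set of atoms, giving 2 matches.

2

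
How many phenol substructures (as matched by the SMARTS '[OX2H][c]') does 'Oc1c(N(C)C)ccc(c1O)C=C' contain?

2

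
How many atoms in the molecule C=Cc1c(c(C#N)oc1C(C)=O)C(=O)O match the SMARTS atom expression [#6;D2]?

2

Check the 15 heavy atoms by environment: 1× o (aromatic, D2) → no; 4× c (aromatic, D3) → no; 2× C (D2) → match; 1× N (D1) → no; 2× C (D3) → no; 3× O (D1) → no; 2× C (D1) → no.
That gives 2 matching atoms.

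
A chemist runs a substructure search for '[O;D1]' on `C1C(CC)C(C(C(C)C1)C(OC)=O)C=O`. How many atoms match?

2

The query [O;D1] means: aliphatic oxygen bonded to exactly one heavy atom.
Check the 15 heavy atoms by environment: 5× C (D3) → no; 4× C (D2) → no; 3× C (D1) → no; 2× O (D1) → match; 1× O (D2) → no.
That gives 2 matching atoms.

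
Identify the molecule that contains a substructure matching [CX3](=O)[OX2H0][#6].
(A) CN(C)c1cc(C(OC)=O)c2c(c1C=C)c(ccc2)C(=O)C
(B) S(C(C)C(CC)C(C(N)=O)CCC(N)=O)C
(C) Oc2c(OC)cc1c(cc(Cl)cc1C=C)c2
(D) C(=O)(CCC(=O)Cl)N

A

[CX3](=O)[OX2H0][#6] describes a carbonyl carbon bonded to an oxygen that is itself bonded to carbon (no H on that O) (an ester).
(A) contains a methyl-ester group (-C(=O)OCH3), which satisfies every atom and bond constraint.
(B) has a primary amide (-C(=O)NH2) but the carbonyl is bonded to N, not to an O-C linkage.
(C) has a methoxy ether (-OCH3) but the ether oxygen is not adjacent to a C=O carbon.
(D) has a primary amide (-C(=O)NH2) but the carbonyl is bonded to N, not to an O-C linkage.
So the answer is (A).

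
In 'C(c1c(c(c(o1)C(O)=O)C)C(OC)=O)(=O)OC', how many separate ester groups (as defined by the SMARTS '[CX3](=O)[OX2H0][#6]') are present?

2

[CX3](=O)[OX2H0][#6] is the SMARTS for an ester: a carbonyl carbon bonded to an oxygen that is itself bonded to carbon (no H on that O).
The molecule carries 2 separate instances of a methyl-ester group (-C(=O)OCH3) meeting every constraint; each maps to a distinct set of atoms, giving 2 matches.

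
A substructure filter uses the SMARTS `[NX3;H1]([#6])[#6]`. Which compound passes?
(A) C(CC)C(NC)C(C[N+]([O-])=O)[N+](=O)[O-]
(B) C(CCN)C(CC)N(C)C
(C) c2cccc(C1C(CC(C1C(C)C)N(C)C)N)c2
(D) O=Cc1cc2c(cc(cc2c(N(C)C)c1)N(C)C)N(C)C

A

[NX3;H1]([#6])[#6] describes a trivalent nitrogen with one H, bonded to two carbons (a secondary amine).
(A) contains an N-methylamino group (-NHCH3), which satisfies every atom and bond constraint.
(B) has a dimethylamino group (-N(CH3)2) but the nitrogen has H0, not H1.
(C) has a primary amino group (-NH2) but the nitrogen has H2 and only one carbon neighbour.
(D) has a dimethylamino group (-N(CH3)2) but the nitrogen has H0, not H1.
So the answer is (A).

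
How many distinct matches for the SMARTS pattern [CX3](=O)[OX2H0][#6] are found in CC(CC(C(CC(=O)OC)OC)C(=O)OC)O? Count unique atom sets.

2

[CX3](=O)[OX2H0][#6] is the SMARTS for an ester: a carbonyl carbon bonded to an oxygen that is itself bonded to carbon (no H on that O).
The molecule carries 2 separate instances of a methyl-ester group (-C(=O)OCH3) meeting every constraint; each maps to a distinct set of atoms, giving 2 matches.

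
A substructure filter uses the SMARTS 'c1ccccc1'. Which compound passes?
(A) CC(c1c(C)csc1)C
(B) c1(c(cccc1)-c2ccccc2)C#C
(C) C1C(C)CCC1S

B

c1ccccc1 describes six aromatic carbons in a ring (a benzene ring).
(A) has a methyl group (-CH3) but no six-membered all-carbon aromatic ring is present.
(B) contains a phenyl ring, which satisfies every atom and bond constraint.
(C) has a methyl group (-CH3) but no six-membered all-carbon aromatic ring is present.
So the answer is (B).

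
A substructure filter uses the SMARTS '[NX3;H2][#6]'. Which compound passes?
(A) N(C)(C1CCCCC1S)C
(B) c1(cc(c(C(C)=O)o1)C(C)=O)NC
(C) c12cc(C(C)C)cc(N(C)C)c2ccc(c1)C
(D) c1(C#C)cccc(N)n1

[NX3;H2][#6] describes a trivalent nitrogen with two H attached to carbon (a primary amine).
(A) has a dimethylamino group (-N(CH3)2) but the nitrogen has H0, not H2.
(B) has an N-methylamino group (-NHCH3) but the nitrogen bears two carbons and only one H (H1), not H2.
(C) has a dimethylamino group (-N(CH3)2) but the nitrogen has H0, not H2.
(D) contains a primary amino group (-NH2), which satisfies every atom and bond constraint.
So the answer is (D).

D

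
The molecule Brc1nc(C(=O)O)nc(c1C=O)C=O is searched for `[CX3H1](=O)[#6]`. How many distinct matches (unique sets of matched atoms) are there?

[CX3H1](=O)[#6] is the SMARTS for an aldehyde: an sp2 carbon with one H, double-bonded to O and single-bonded to carbon.
The molecule carries 2 separate instances of an aldehyde (-CHO) meeting every constraint; each maps to a distinct set of atoms, giving 2 matches.

2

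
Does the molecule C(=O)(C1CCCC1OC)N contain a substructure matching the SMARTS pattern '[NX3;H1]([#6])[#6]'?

No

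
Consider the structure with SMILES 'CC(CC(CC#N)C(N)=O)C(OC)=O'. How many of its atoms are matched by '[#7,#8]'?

5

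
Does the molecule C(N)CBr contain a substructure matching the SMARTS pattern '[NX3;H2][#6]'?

Yes

The pattern [NX3;H2][#6] describes a trivalent nitrogen with two H attached to carbon — a primary amine.
The molecule carries a primary amino group (-NH2), whose atoms satisfy every constraint of the query, so the pattern matches.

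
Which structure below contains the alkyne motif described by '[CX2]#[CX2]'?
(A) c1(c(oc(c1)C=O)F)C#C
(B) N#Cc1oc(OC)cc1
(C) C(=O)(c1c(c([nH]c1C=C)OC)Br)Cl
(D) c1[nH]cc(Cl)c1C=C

A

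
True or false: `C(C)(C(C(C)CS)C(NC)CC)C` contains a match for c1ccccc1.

The pattern c1ccccc1 describes six aromatic carbons in a ring — a benzene ring.
The closest candidate here is a methyl group (-CH3), but no six-membered all-carbon aromatic ring is present. No other fragment satisfies the full query, so there is no match.

False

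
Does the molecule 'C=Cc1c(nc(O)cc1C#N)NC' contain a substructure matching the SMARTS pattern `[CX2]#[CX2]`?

No

The pattern [CX2]#[CX2] describes a carbon-carbon triple bond — an alkyne.
The closest candidate here is a vinyl group (-CH=CH2), but the C=C is a double bond; both carbons are CX3, not CX2. No other fragment satisfies the full query, so there is no match.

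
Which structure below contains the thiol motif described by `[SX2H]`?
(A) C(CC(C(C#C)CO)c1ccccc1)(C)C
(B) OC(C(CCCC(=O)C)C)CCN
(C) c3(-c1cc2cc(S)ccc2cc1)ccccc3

C

[SX2H] describes an aliphatic sulfur with two connections, one being H (a thiol).
(A) has a hydroxyl group (-OH) but it is an -OH, not an -SH.
(B) has a hydroxyl group (-OH) but it is an -OH, not an -SH.
(C) contains a thiol (-SH), which satisfies every atom and bond constraint.
So the answer is (C).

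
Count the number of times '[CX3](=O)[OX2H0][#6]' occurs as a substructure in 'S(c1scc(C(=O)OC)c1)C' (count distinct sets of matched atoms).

[CX3](=O)[OX2H0][#6] is the SMARTS for an ester: a carbonyl carbon bonded to an oxygen that is itself bonded to carbon (no H on that O).
Exactly one fragment in the molecule meets all constraints, giving 1 match.

1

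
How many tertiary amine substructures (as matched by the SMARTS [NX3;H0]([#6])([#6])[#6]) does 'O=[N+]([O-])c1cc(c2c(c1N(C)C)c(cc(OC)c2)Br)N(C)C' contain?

2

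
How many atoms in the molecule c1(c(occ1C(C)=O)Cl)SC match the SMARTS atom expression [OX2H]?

The query [OX2H] means: aliphatic oxygen with two connections, one of which is H — an -OH oxygen.
Check the 11 heavy atoms by environment: 1× o (aromatic, H0, X2) → no; 3× c (aromatic, H0, X3) → no; 1× c (aromatic, H1, X3) → no; 1× Cl (H0, X1) → no; 1× C (H0, X3) → no; 1× O (H0, X1) → no; 2× C (H3, X4) → no; 1× S (H0, X2) → no.
No environment satisfies the query, so 0 matching atoms.

0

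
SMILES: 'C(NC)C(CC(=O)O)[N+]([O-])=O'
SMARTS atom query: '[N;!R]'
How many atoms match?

The query [N;!R] means: aliphatic nitrogen not in a ring.
Check the 11 heavy atoms by environment: 5× C (acyclic) → no; 3× O (acyclic) → no; 1× N (charge +1, acyclic) → match; 1× O (charge -1, acyclic) → no; 1× N (acyclic) → match.
Summing the matching environments: 1 + 1 = 2 matching atoms.

2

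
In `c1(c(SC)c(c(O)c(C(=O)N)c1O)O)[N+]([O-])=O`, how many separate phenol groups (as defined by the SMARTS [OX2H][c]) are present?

3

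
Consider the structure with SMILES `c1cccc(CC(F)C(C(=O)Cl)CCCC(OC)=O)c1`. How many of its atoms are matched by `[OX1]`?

Check the 20 heavy atoms by environment: 7× C (X4) → no; 2× C (X3) → no; 2× O (X1) → match; 1× O (X2) → no; 1× F (X1) → no; 1× Cl (X1) → no; 6× c (aromatic, X3) → no.
That gives 2 matching atoms.

2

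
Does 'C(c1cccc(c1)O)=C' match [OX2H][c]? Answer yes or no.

Yes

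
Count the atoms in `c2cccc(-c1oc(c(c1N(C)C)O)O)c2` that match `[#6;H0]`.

The query [#6;H0] means: any carbon with no attached hydrogen.
Check the 16 heavy atoms by environment: 1× o (aromatic, H0) → no; 5× c (aromatic, H0) → match; 2× O (H1) → no; 5× c (aromatic, H1) → no; 1× N (H0) → no; 2× C (H3) → no.
That gives 5 matching atoms.

5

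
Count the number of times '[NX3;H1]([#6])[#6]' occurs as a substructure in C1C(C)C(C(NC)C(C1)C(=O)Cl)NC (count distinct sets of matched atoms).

2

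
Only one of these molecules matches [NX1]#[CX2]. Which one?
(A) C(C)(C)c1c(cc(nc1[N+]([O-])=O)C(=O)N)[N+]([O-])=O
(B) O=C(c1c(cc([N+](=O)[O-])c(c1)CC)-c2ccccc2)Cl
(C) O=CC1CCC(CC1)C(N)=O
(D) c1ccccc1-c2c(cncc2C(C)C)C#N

D

[NX1]#[CX2] describes a nitrogen triple-bonded to a two-connected carbon (a nitrile).
(A) has a nitro group (-[N+](=O)[O-]) but there is no C#N triple bond.
(B) has a nitro group (-[N+](=O)[O-]) but there is no C#N triple bond.
(C) has a primary amide (-C(=O)NH2) but the nitrogen is NX3, not NX1.
(D) contains a nitrile (-C#N), which satisfies every atom and bond constraint.
So the answer is (D).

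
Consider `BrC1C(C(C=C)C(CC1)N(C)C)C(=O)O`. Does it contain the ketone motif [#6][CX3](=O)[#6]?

No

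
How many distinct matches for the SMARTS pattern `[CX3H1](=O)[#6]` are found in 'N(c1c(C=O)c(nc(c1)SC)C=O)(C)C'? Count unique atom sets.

2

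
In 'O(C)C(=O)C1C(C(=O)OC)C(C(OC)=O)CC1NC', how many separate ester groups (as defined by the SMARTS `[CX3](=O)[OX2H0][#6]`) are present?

3

[CX3](=O)[OX2H0][#6] is the SMARTS for an ester: a carbonyl carbon bonded to an oxygen that is itself bonded to carbon (no H on that O).
The molecule carries 3 separate instances of a methyl-ester group (-C(=O)OCH3) meeting every constraint; each maps to a distinct set of atoms, giving 3 matches.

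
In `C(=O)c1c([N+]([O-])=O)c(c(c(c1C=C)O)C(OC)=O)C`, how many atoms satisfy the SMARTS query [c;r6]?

6

Check the 19 heavy atoms by environment: 6× c (aromatic, in 6-ring) → match; 5× O (acyclic) → no; 6× C (acyclic) → no; 1× N (charge +1, acyclic) → no; 1× O (charge -1, acyclic) → no.
That gives 6 matching atoms.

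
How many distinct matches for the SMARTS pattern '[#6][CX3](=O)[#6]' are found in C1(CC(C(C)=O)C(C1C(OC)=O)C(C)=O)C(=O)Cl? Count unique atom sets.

2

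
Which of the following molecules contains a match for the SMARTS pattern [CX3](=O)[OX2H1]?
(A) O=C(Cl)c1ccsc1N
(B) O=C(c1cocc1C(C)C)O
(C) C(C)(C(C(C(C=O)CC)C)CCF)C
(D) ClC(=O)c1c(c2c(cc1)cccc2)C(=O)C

B

[CX3](=O)[OX2H1] describes an sp2 carbon double-bonded to O and single-bonded to an -OH oxygen (a carboxylic acid).
(A) has an acyl chloride (-C(=O)Cl) but the carbonyl is bonded to Cl, not to an -OH oxygen.
(B) contains a carboxylic acid group (-C(=O)OH), which satisfies every atom and bond constraint.
(C) has an aldehyde (-CHO) but there is no singly-bonded oxygen on the carbonyl carbon.
(D) has an acyl chloride (-C(=O)Cl) but the carbonyl is bonded to Cl, not to an -OH oxygen.
So the answer is (B).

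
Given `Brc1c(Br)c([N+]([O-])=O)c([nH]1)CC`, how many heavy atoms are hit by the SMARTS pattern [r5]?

5

The query [r5] means: r5 matches atoms in a five-membered ring.
Check the 12 heavy atoms by environment: 1× n (aromatic, in 5-ring) → match; 4× c (aromatic, in 5-ring) → match; 1× N (charge +1, acyclic) → no; 1× O (charge -1, acyclic) → no; 1× O (acyclic) → no; 2× C (acyclic) → no; 2× Br (acyclic) → no.
Summing the matching environments: 1 + 4 = 5 matching atoms.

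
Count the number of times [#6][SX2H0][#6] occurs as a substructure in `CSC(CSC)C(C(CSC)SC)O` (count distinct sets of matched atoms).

4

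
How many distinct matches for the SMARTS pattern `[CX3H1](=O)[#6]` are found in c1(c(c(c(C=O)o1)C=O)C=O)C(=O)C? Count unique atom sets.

3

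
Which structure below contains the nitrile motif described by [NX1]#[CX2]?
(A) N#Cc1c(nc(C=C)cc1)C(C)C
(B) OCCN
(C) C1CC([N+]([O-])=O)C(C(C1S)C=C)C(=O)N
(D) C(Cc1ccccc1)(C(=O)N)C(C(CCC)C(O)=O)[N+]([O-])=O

[NX1]#[CX2] describes a nitrogen triple-bonded to a two-connected carbon (a nitrile).
(A) contains a nitrile (-C#N), which satisfies every atom and bond constraint.
(B) has a primary amino group (-NH2) but the nitrogen is NX3 (three connections), not NX1 triple-bonded.
(C) has a primary amide (-C(=O)NH2) but the nitrogen is NX3, not NX1.
(D) has a nitro group (-[N+](=O)[O-]) but there is no C#N triple bond.
So the answer is (A).

A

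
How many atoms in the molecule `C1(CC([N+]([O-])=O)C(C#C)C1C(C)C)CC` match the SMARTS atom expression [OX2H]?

Check the 15 heavy atoms by environment: 2× C (H2, X4) → no; 5× C (H1, X4) → no; 1× N (charge +1, H0, X3) → no; 1× O (charge -1, H0, X1) → no; 1× O (H0, X1) → no; 3× C (H3, X4) → no; 1× C (H0, X2) → no; 1× C (H1, X2) → no.
No environment satisfies the query, so 0 matching atoms.

0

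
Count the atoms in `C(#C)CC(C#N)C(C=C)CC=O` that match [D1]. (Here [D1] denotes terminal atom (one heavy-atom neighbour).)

4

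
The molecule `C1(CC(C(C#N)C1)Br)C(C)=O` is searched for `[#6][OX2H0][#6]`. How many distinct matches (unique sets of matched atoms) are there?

[#6][OX2H0][#6] is the SMARTS for an ether: an aliphatic oxygen bridging two carbons with no H on the oxygen.
No fragment in the molecule satisfies every constraint, giving 0 matches.

0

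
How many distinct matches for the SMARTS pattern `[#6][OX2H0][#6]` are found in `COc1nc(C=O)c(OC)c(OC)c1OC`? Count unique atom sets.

4

[#6][OX2H0][#6] is the SMARTS for an ether: an aliphatic oxygen bridging two carbons with no H on the oxygen.
The molecule carries 4 separate instances of a methoxy ether (-OCH3) meeting every constraint; each maps to a distinct set of atoms, giving 4 matches.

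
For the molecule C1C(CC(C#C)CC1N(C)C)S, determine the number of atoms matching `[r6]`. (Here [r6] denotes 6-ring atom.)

6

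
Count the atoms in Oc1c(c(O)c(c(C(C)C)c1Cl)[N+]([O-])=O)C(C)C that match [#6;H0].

6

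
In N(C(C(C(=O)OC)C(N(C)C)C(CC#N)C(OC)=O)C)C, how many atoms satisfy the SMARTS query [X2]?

3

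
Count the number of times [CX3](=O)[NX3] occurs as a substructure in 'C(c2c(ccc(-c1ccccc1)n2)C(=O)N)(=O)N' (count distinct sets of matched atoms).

[CX3](=O)[NX3] is the SMARTS for an amide: a carbonyl carbon bonded to a trivalent nitrogen.
The molecule carries 2 separate instances of a primary amide (-C(=O)NH2) meeting every constraint; each maps to a distinct set of atoms, giving 2 matches.

2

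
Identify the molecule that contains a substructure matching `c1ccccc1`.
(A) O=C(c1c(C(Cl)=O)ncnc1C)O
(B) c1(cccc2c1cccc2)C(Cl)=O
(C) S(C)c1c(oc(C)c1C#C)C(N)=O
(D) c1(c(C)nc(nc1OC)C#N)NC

c1ccccc1 describes six aromatic carbons in a ring (a benzene ring).
(A) has a methyl group (-CH3) but no six-membered all-carbon aromatic ring is present.
(B) contains the required atom environment, so the pattern matches.
(C) has a methyl group (-CH3) but no six-membered all-carbon aromatic ring is present.
(D) has a methyl group (-CH3) but no six-membered all-carbon aromatic ring is present.
So the answer is (B).

B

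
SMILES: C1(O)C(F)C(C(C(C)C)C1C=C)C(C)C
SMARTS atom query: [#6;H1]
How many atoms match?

8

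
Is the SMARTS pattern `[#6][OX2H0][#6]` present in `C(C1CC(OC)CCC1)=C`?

Yes

The pattern [#6][OX2H0][#6] describes an aliphatic oxygen bridging two carbons with no H on the oxygen — an ether.
The molecule carries a methoxy ether (-OCH3), whose atoms satisfy every constraint of the query, so the pattern matches.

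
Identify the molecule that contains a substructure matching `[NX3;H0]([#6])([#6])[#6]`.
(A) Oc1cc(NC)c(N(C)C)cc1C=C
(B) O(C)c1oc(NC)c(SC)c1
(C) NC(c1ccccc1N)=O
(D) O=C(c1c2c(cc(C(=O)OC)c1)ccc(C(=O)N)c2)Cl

[NX3;H0]([#6])([#6])[#6] describes a trivalent nitrogen with no H, bonded to three carbons (a tertiary amine).
(A) contains a dimethylamino group (-N(CH3)2), which satisfies every atom and bond constraint.
(B) has an N-methylamino group (-NHCH3) but the nitrogen still has one H (H1), not H0.
(C) has a primary amino group (-NH2) but the nitrogen has H2, not H0 with three carbons.
(D) has a primary amide (-C(=O)NH2) but the amide nitrogen has H2 and only one carbon neighbour.
So the answer is (A).

A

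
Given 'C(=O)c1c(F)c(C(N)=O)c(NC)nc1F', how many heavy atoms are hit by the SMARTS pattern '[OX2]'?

0

The query [OX2] means: aliphatic oxygen with two total connections — ether, hydroxyl, or ester single-bond O.
Check the 15 heavy atoms by environment: 1× n (aromatic, X2) → no; 5× c (aromatic, X3) → no; 2× C (X3) → no; 2× O (X1) → no; 2× N (X3) → no; 1× C (X4) → no; 2× F (X1) → no.
No environment satisfies the query, so 0 matching atoms.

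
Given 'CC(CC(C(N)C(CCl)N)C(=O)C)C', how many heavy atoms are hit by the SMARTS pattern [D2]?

2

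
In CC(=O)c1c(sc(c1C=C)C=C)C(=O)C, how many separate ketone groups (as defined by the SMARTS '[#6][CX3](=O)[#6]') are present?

2

[#6][CX3](=O)[#6] is the SMARTS for a ketone: a carbonyl carbon (no H) flanked by two carbons.
The molecule carries 2 separate instances of an acetyl/ketone group (-C(=O)CH3) meeting every constraint; each maps to a distinct set of atoms, giving 2 matches.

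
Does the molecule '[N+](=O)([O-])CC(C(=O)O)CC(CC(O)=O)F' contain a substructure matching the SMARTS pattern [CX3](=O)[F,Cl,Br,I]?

No

The pattern [CX3](=O)[F,Cl,Br,I] describes a carbonyl carbon bonded to a halogen — an acyl halide.
The closest candidate here is a carboxylic acid group (-C(=O)OH), but the carbonyl is bonded to -OH, not to a halogen. No other fragment satisfies the full query, so there is no match.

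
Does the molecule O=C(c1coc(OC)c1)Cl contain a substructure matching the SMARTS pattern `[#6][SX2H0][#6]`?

No

The pattern [#6][SX2H0][#6] describes an aliphatic sulfur bridging two carbons with no H on the sulfur — a thioether.
The closest candidate here is a methoxy ether (-OCH3), but the bridging atom is O, not S. No other fragment satisfies the full query, so there is no match.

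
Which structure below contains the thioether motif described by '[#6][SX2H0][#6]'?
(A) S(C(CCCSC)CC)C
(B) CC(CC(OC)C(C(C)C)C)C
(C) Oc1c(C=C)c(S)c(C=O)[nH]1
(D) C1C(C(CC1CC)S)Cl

A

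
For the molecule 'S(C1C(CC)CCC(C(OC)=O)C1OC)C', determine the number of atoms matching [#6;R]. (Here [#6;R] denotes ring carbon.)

6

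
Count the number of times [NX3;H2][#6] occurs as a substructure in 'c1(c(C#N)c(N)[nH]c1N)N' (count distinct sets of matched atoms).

3

[NX3;H2][#6] is the SMARTS for a primary amine: a trivalent nitrogen with two H attached to carbon.
The molecule carries 3 separate instances of a primary amino group (-NH2) meeting every constraint; each maps to a distinct set of atoms, giving 3 matches.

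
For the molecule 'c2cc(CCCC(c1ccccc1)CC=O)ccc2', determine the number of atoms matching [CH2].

The query [CH2] means: aliphatic carbon with exactly two hydrogens.
Check the 19 heavy atoms by environment: 4× C (H2) → match; 2× C (H1) → no; 2× c (aromatic, H0) → no; 10× c (aromatic, H1) → no; 1× O (H0) → no.
That gives 4 matching atoms.

4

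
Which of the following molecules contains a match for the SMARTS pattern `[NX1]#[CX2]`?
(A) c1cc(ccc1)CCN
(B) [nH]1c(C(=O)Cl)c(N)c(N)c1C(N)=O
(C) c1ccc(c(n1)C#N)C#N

C

[NX1]#[CX2] describes a nitrogen triple-bonded to a two-connected carbon (a nitrile).
(A) has a primary amino group (-NH2) but the nitrogen is NX3 (three connections), not NX1 triple-bonded.
(B) has a primary amide (-C(=O)NH2) but the nitrogen is NX3, not NX1.
(C) contains a nitrile (-C#N), which satisfies every atom and bond constraint.
So the answer is (C).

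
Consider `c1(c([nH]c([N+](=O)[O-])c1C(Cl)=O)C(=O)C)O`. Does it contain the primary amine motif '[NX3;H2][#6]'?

No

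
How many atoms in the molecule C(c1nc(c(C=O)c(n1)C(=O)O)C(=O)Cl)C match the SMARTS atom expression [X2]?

Check the 16 heavy atoms by environment: 2× n (aromatic, X2) → match; 4× c (aromatic, X3) → no; 3× C (X3) → no; 3× O (X1) → no; 1× O (X2) → match; 1× Cl (X1) → no; 2× C (X4) → no.
Summing the matching environments: 2 + 1 = 3 matching atoms.

3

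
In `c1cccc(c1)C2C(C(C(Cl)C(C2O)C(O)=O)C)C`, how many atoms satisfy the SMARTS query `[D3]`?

8

The query [D3] means: atom with exactly three heavy-atom neighbours.
Check the 19 heavy atoms by environment: 7× C (D3) → match; 2× C (D1) → no; 3× O (D1) → no; 1× c (aromatic, D3) → match; 5× c (aromatic, D2) → no; 1× Cl (D1) → no.
Summing the matching environments: 7 + 1 = 8 matching atoms.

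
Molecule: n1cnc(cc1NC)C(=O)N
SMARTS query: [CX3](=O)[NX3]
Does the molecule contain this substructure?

The pattern [CX3](=O)[NX3] describes a carbonyl carbon bonded to a trivalent nitrogen — an amide.
The molecule carries a primary amide (-C(=O)NH2), whose atoms satisfy every constraint of the query, so the pattern matches.

Yes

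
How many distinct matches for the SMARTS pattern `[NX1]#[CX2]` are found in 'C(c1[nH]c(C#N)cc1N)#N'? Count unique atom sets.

[NX1]#[CX2] is the SMARTS for a nitrile: a nitrogen triple-bonded to a two-connected carbon.
The molecule carries 2 separate instances of a nitrile (-C#N) meeting every constraint; each maps to a distinct set of atoms, giving 2 matches.

2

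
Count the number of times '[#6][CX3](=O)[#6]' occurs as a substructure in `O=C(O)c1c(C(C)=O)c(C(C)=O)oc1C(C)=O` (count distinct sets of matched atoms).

[#6][CX3](=O)[#6] is the SMARTS for a ketone: a carbonyl carbon (no H) flanked by two carbons.
The molecule carries 3 separate instances of an acetyl/ketone group (-C(=O)CH3) meeting every constraint; each maps to a distinct set of atoms, giving 3 matches.

3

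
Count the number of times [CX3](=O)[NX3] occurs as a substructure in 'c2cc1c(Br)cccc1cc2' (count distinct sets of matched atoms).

0

[CX3](=O)[NX3] is the SMARTS for an amide: a carbonyl carbon bonded to a trivalent nitrogen.
No fragment in the molecule satisfies every constraint, giving 0 matches.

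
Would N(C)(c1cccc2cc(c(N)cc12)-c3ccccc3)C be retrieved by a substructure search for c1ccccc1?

The pattern c1ccccc1 describes six aromatic carbons in a ring — a benzene ring.
The molecule carries a phenyl ring, whose atoms satisfy every constraint of the query, so the pattern matches.

Yes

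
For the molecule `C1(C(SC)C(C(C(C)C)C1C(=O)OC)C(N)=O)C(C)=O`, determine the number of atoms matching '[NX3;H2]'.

The query [NX3;H2] means: aliphatic N with 3 total connections, two of them H — an -NH2 nitrogen (amine or amide).
Check the 20 heavy atoms by environment: 6× C (H1, X4) → no; 3× C (H0, X3) → no; 3× O (H0, X1) → no; 1× N (H2, X3) → match; 1× S (H0, X2) → no; 5× C (H3, X4) → no; 1× O (H0, X2) → no.
That gives 1 matching atom.

1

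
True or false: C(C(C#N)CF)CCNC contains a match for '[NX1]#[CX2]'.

True

The pattern [NX1]#[CX2] describes a nitrogen triple-bonded to a two-connected carbon — a nitrile.
The molecule carries a nitrile (-C#N), whose atoms satisfy every constraint of the query, so the pattern matches.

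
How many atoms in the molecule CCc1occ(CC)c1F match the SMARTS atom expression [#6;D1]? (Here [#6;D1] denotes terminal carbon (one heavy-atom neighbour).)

2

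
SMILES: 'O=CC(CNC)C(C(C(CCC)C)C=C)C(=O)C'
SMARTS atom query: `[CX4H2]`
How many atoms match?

3

The query [CX4H2] means: sp3 carbon (X4) with exactly two hydrogens.
Check the 18 heavy atoms by environment: 3× C (H2, X4) → match; 4× C (H1, X4) → no; 2× C (H1, X3) → no; 2× O (H0, X1) → no; 1× N (H1, X3) → no; 4× C (H3, X4) → no; 1× C (H0, X3) → no; 1× C (H2, X3) → no.
That gives 3 matching atoms.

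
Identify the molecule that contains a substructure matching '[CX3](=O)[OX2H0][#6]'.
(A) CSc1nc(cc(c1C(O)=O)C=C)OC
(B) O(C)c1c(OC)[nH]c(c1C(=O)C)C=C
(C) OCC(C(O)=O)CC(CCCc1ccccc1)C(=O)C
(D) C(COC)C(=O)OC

[CX3](=O)[OX2H0][#6] describes a carbonyl carbon bonded to an oxygen that is itself bonded to carbon (no H on that O) (an ester).
(A) has a methoxy ether (-OCH3) but the ether oxygen is not adjacent to a C=O carbon.
(B) has a methoxy ether (-OCH3) but the ether oxygen is not adjacent to a C=O carbon.
(C) has a carboxylic acid group (-C(=O)OH) but the singly-bonded O carries H (OX2H1, not H0).
(D) contains a methyl-ester group (-C(=O)OCH3), which satisfies every atom and bond constraint.
So the answer is (D).

D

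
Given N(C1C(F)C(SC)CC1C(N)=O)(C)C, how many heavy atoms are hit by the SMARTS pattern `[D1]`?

6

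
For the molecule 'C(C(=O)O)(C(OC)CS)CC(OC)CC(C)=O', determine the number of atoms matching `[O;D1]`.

Check the 17 heavy atoms by environment: 3× C (D2) → no; 5× C (D3) → no; 3× O (D1) → match; 2× O (D2) → no; 3× C (D1) → no; 1× S (D1) → no.
That gives 3 matching atoms.

3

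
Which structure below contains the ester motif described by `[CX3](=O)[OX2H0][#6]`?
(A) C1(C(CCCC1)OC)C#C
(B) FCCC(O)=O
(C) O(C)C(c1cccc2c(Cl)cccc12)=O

[CX3](=O)[OX2H0][#6] describes a carbonyl carbon bonded to an oxygen that is itself bonded to carbon (no H on that O) (an ester).
(A) has a methoxy ether (-OCH3) but the ether oxygen is not adjacent to a C=O carbon.
(B) has a carboxylic acid group (-C(=O)OH) but the singly-bonded O carries H (OX2H1, not H0).
(C) contains a methyl-ester group (-C(=O)OCH3), which satisfies every atom and bond constraint.
So the answer is (C).

C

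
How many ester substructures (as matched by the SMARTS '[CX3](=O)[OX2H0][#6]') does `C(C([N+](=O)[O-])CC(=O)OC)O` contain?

1

[CX3](=O)[OX2H0][#6] is the SMARTS for an ester: a carbonyl carbon bonded to an oxygen that is itself bonded to carbon (no H on that O).
Exactly one fragment in the molecule meets all constraints, giving 1 match.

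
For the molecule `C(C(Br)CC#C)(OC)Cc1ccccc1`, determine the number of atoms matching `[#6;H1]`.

8

The query [#6;H1] means: any carbon bearing exactly one hydrogen.
Check the 15 heavy atoms by environment: 2× C (H2) → no; 3× C (H1) → match; 1× O (H0) → no; 1× C (H3) → no; 1× C (H0) → no; 1× Br (H0) → no; 1× c (aromatic, H0) → no; 5× c (aromatic, H1) → match.
Summing the matching environments: 3 + 5 = 8 matching atoms.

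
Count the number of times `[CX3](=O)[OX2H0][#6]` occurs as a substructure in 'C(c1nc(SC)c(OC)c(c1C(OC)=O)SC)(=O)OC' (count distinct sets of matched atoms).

[CX3](=O)[OX2H0][#6] is the SMARTS for an ester: a carbonyl carbon bonded to an oxygen that is itself bonded to carbon (no H on that O).
The molecule carries 2 separate instances of a methyl-ester group (-C(=O)OCH3) meeting every constraint; each maps to a distinct set of atoms, giving 2 matches.

2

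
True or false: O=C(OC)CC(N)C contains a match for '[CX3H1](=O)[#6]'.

The pattern [CX3H1](=O)[#6] describes an sp2 carbon with one H, double-bonded to O and single-bonded to carbon — an aldehyde.
The closest candidate here is a methyl-ester group (-C(=O)OCH3), but the carbonyl carbon has H0, not H1. No other fragment satisfies the full query, so there is no match.

False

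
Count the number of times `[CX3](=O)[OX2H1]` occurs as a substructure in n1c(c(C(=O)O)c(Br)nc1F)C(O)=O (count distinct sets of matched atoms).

2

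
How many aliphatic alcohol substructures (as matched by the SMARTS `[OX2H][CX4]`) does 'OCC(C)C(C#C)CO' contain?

2

[OX2H][CX4] is the SMARTS for an aliphatic alcohol: a hydroxyl oxygen bound to an sp3 (X4) carbon.
The molecule carries 2 separate instances of a hydroxyl group (-OH) meeting every constraint; each maps to a distinct set of atoms, giving 2 matches.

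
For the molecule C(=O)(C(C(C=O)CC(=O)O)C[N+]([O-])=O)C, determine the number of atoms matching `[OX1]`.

5

Check the 15 heavy atoms by environment: 5× C (X4) → no; 1× N (charge +1, X3) → no; 1× O (charge -1, X1) → match; 4× O (X1) → match; 3× C (X3) → no; 1× O (X2) → no.
Summing the matching environments: 1 + 4 = 5 matching atoms.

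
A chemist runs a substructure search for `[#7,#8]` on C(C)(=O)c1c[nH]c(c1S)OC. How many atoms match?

3

The query [#7,#8] means: nitrogen or oxygen (comma = OR).
Check the 11 heavy atoms by environment: 1× n (aromatic) → match; 4× c (aromatic) → no; 1× S → no; 2× O → match; 3× C → no.
Summing the matching environments: 1 + 2 = 3 matching atoms.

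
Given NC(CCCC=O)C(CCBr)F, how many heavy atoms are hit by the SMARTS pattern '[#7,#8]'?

Check the 12 heavy atoms by environment: 8× C → no; 1× F → no; 1× O → match; 1× N → match; 1× Br → no.
Summing the matching environments: 1 + 1 = 2 matching atoms.

2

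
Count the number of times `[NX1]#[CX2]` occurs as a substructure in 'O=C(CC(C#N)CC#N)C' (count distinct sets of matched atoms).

2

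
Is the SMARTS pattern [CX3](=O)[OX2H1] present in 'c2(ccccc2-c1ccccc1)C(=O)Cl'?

No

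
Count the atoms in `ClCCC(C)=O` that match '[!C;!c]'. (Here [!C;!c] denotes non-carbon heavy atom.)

The query [!C;!c] means: neither aliphatic nor aromatic carbon — same as [!#6].
Check the 6 heavy atoms by environment: 4× C → no; 1× O → match; 1× Cl → match.
Summing the matching environments: 1 + 1 = 2 matching atoms.

2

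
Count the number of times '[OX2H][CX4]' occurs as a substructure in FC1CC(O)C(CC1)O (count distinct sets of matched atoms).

2

[OX2H][CX4] is the SMARTS for an aliphatic alcohol: a hydroxyl oxygen bound to an sp3 (X4) carbon.
The molecule carries 2 separate instances of a hydroxyl group (-OH) meeting every constraint; each maps to a distinct set of atoms, giving 2 matches.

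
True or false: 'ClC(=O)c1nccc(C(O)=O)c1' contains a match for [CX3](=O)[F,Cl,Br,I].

True

The pattern [CX3](=O)[F,Cl,Br,I] describes a carbonyl carbon bonded to a halogen — an acyl halide.
The molecule carries an acyl chloride (-C(=O)Cl), whose atoms satisfy every constraint of the query, so the pattern matches.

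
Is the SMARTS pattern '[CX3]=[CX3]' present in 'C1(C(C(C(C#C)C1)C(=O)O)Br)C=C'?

Yes

The pattern [CX3]=[CX3] describes a non-aromatic C=C double bond between two sp2 carbons — an alkene.
The molecule carries a vinyl group (-CH=CH2), whose atoms satisfy every constraint of the query, so the pattern matches.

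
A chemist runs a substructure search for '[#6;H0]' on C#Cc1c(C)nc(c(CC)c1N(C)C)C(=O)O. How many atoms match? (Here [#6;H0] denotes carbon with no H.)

Check the 17 heavy atoms by environment: 1× n (aromatic, H0) → no; 5× c (aromatic, H0) → match; 1× C (H2) → no; 4× C (H3) → no; 2× C (H0) → match; 1× O (H0) → no; 1× O (H1) → no; 1× N (H0) → no; 1× C (H1) → no.
Summing the matching environments: 5 + 2 = 7 matching atoms.

7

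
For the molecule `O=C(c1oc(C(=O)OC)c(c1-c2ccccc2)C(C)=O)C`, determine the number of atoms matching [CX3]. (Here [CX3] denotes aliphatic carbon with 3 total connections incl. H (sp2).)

Check the 21 heavy atoms by environment: 1× o (aromatic, X2) → no; 10× c (aromatic, X3) → no; 3× C (X3) → match; 3× O (X1) → no; 3× C (X4) → no; 1× O (X2) → no.
That gives 3 matching atoms.

3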